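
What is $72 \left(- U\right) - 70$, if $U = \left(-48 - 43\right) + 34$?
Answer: $4034$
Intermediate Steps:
$U = -57$ ($U = -91 + 34 = -57$)
$72 \left(- U\right) - 70 = 72 \left(\left(-1\right) \left(-57\right)\right) - 70 = 72 \cdot 57 - 70 = 4104 - 70 = 4034$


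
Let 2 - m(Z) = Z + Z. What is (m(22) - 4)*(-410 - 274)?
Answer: 31464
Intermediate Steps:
m(Z) = 2 - 2*Z (m(Z) = 2 - (Z + Z) = 2 - 2*Z)
(m(22) - 4)*(-410 - 274) = ((2 - 2*22) - 4)*(-410 - 274) = ((2 - 44) - 4)*(-684) = (-42 - 4)*(-684) = -46*(-684) = 31464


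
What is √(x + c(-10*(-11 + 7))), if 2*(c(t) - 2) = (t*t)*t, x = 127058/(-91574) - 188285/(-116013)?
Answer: 2*√225744936759476012343570/5311887231 ≈ 178.89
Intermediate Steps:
x = 1250815418/5311887231 (x = 127058*(-1/91574) - 188285*(-1/116013) = -63529/45787 + 188285/116013 = 1250815418/5311887231 ≈ 0.23547)
c(t) = 2 + t³/2 (c(t) = 2 + ((t*t)*t)/2 = 2 + (t²*t)/2 = 2 + t³/2)
√(x + c(-10*(-11 + 7))) = √(1250815418/5311887231 + (2 + (-10*(-11 + 7))³/2)) = √(1250815418/5311887231 + (2 + (-10*(-4))³/2)) = √(1250815418/5311887231 + (2 + (½)*40³)) = √(1250815418/5311887231 + (2 + (½)*64000)) = √(1250815418/5311887231 + (2 + 32000)) = √(1250815418/5311887231 + 32002) = √(169992265981880/5311887231) = 2*√225744936759476012343570/5311887231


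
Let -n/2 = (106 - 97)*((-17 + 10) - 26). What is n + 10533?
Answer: 11127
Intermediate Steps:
n = 594 (n = -2*(106 - 97)*((-17 + 10) - 26) = -18*(-7 - 26) = -18*(-33) = -2*(-297) = 594)
n + 10533 = 594 + 10533 = 11127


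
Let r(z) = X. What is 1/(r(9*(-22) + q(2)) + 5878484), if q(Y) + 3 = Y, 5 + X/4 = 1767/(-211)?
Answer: 211/1240348836 ≈ 1.7011e-7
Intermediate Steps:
X = -11288/211 (X = -20 + 4*(1767/(-211)) = -20 + 4*(1767*(-1/211)) = -20 + 4*(-1767/211) = -20 - 7068/211 = -11288/211 ≈ -53.498)
q(Y) = -3 + Y
r(z) = -11288/211
1/(r(9*(-22) + q(2)) + 5878484) = 1/(-11288/211 + 5878484) = 1/(1240348836/211) = 211/1240348836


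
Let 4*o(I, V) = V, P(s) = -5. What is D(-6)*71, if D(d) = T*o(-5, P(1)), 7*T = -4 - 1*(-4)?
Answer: 0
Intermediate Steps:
o(I, V) = V/4
T = 0 (T = (-4 - 1*(-4))/7 = (-4 + 4)/7 = (⅐)*0 = 0)
D(d) = 0 (D(d) = 0*((¼)*(-5)) = 0*(-5/4) = 0)
D(-6)*71 = 0*71 = 0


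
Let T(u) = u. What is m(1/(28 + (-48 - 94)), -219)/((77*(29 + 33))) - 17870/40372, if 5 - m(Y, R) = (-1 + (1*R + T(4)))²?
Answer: -22371654/2190181 ≈ -10.215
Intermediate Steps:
m(Y, R) = 5 - (3 + R)² (m(Y, R) = 5 - (-1 + (1*R + 4))² = 5 - (-1 + (R + 4))² = 5 - (-1 + (4 + R))² = 5 - (3 + R)²)
m(1/(28 + (-48 - 94)), -219)/((77*(29 + 33))) - 17870/40372 = (5 - (3 - 219)²)/((77*(29 + 33))) - 17870/40372 = (5 - 1*(-216)²)/((77*62)) - 17870*1/40372 = (5 - 1*46656)/4774 - 8935/20186 = (5 - 46656)*(1/4774) - 8935/20186 = -46651*1/4774 - 8935/20186 = -4241/434 - 8935/20186 = -22371654/2190181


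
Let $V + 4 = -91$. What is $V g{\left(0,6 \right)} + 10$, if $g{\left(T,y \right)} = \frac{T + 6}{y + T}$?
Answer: $-85$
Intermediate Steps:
$V = -95$ ($V = -4 - 91 = -95$)
$g{\left(T,y \right)} = \frac{6 + T}{T + y}$
$V g{\left(0,6 \right)} + 10 = - 95 \frac{6 + 0}{0 + 6} + 10 = - 95 \cdot \frac{1}{6} \cdot 6 + 10 = \left(-95\right) 1 + 10 = -95 + 10 = -85$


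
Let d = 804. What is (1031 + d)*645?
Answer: 1183575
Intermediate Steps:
(1031 + d)*645 = (1031 + 804)*645 = 1835*645 = 1183575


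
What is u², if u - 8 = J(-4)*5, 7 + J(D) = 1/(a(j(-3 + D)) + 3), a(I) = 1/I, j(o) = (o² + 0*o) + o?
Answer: 10361961/16129 ≈ 642.44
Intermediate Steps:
j(o) = o + o² (j(o) = (o² + 0) + o = o² + o = o + o²)
J(D) = -7 + 1/(3 + 1/((-3 + D)*(-2 + D))) (J(D) = -7 + 1/(1/((-3 + D)*(1 + (-3 + D))) + 3) = -7 + 1/(1/((-3 + D)*(-2 + D)) + 3) = -7 + 1/(3 + 1/((-3 + D)*(-2 + D))))
u = -3219/127 (u = 8 + ((-127 - 20*(-4)² + 100*(-4))/(19 - 15*(-4) + 3*(-4)²))*5 = 8 + ((-127 - 20*16 - 400)/(19 + 60 + 3*16))*5 = 8 + ((-127 - 320 - 400)/(19 + 60 + 48))*5 = 8 + (-847/127)*5 = 8 + ((1/127)*(-847))*5 = 8 - 847/127*5 = 8 - 4235/127 = -3219/127 ≈ -25.346)
u² = (-3219/127)² = 10361961/16129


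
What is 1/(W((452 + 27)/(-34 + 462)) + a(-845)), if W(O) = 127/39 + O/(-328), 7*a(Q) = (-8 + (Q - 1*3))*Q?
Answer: 38324832/3960284310929 ≈ 9.6773e-6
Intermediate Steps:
a(Q) = Q*(-11 + Q)/7 (a(Q) = ((-8 + (Q - 1*3))*Q)/7 = ((-8 + (Q - 3))*Q)/7 = ((-8 + (-3 + Q))*Q)/7 = ((-11 + Q)*Q)/7 = (Q*(-11 + Q))/7 = Q*(-11 + Q)/7)
W(O) = 127/39 - O/328 (W(O) = 127*(1/39) + O*(-1/328) = 127/39 - O/328)
1/(W((452 + 27)/(-34 + 462)) + a(-845)) = 1/((127/39 - (452 + 27)/(328*(-34 + 462))) + (⅐)*(-845)*(-11 - 845)) = 1/((127/39 - 479/(328*428)) + (⅐)*(-845)*(-856)) = 1/((127/39 - 479/(328*428)) + 723320/7) = 1/((127/39 - 1/328*479/428) + 723320/7) = 1/((127/39 - 479/140384) + 723320/7) = 1/(17810087/5474976 + 723320/7) = 1/(3960284310929/38324832) = 38324832/3960284310929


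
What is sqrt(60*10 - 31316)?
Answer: 2*I*sqrt(7679) ≈ 175.26*I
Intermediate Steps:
sqrt(60*10 - 31316) = sqrt(600 - 31316) = sqrt(-30716) = 2*I*sqrt(7679)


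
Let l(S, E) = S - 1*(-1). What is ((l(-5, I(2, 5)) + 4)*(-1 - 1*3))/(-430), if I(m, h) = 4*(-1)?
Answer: 0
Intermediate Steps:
I(m, h) = -4
l(S, E) = 1 + S (l(S, E) = S + 1 = 1 + S)
((l(-5, I(2, 5)) + 4)*(-1 - 1*3))/(-430) = (((1 - 5) + 4)*(-1 - 1*3))/(-430) = ((-4 + 4)*(-1 - 3))*(-1/430) = (0*(-4))*(-1/430) = 0*(-1/430) = 0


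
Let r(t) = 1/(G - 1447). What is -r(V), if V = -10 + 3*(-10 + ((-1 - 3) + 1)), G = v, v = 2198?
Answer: -1/751 ≈ -0.0013316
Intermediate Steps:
G = 2198
V = -49 (V = -10 + 3*(-10 + (-4 + 1)) = -10 + 3*(-10 - 3) = -10 + 3*(-13) = -10 - 39 = -49)
r(t) = 1/751 (r(t) = 1/(2198 - 1447) = 1/751)
-r(V) = -1*1/751 = -1/751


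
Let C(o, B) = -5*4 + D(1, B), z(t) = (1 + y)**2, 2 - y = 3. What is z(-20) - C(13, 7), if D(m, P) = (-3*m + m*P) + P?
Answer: 9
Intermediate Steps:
D(m, P) = P - 3*m + P*m (D(m, P) = (-3*m + P*m) + P = P - 3*m + P*m)
y = -1 (y = 2 - 1*3 = 2 - 3 = -1)
z(t) = 0 (z(t) = (1 - 1)**2 = 0**2 = 0)
C(o, B) = -23 + 2*B (C(o, B) = -5*4 + (B - 3*1 + B*1) = -20 + (B - 3 + B) = -20 + (-3 + 2*B) = -23 + 2*B)
z(-20) - C(13, 7) = 0 - (-23 + 2*7) = 0 - (-23 + 14) = 0 - 1*(-9) = 0 + 9 = 9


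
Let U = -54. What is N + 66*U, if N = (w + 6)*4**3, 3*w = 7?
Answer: -9092/3 ≈ -3030.7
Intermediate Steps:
w = 7/3 (w = (1/3)*7 = 7/3 ≈ 2.3333)
N = 1600/3 (N = (7/3 + 6)*4**3 = (25/3)*64 = 1600/3 ≈ 533.33)
N + 66*U = 1600/3 + 66*(-54) = 1600/3 - 3564 = -9092/3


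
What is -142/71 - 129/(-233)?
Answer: -337/233 ≈ -1.4464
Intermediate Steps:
-142/71 - 129/(-233) = -142*1/71 - 129*(-1/233) = -2 + 129/233 = -337/233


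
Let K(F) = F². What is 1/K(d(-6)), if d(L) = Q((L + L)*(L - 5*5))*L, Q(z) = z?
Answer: 1/4981824 ≈ 2.0073e-7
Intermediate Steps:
d(L) = 2*L²*(-25 + L) (d(L) = ((L + L)*(L - 5*5))*L = ((2*L)*(L - 25))*L = ((2*L)*(-25 + L))*L = (2*L*(-25 + L))*L = 2*L²*(-25 + L))
1/K(d(-6)) = 1/((2*(-6)²*(-25 - 6))²) = 1/((2*36*(-31))²) = 1/((-2232)²) = 1/4981824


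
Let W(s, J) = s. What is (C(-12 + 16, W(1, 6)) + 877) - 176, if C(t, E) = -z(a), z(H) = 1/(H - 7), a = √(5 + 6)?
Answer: 26645/38 + √11/38 ≈ 701.27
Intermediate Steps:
a = √11 ≈ 3.3166
z(H) = 1/(-7 + H)
C(t, E) = -1/(-7 + √11)
(C(-12 + 16, W(1, 6)) + 877) - 176 = ((7/38 + √11/38) + 877) - 176 = (33333/38 + √11/38) - 176 = 26645/38 + √11/38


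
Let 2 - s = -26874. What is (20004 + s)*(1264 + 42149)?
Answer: 2035201440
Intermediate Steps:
s = 26876 (s = 2 - 1*(-26874) = 2 + 26874 = 26876)
(20004 + s)*(1264 + 42149) = (20004 + 26876)*(1264 + 42149) = 46880*43413 = 2035201440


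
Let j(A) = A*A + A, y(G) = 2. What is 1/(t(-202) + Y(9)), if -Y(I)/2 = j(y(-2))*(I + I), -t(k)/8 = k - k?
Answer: -1/216 ≈ -0.0046296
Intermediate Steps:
t(k) = 0 (t(k) = -8*(k - k) = -8*0 = 0)
j(A) = A + A² (j(A) = A² + A = A + A²)
Y(I) = -24*I (Y(I) = -2*2*(1 + 2)*(I + I) = -2*2*3*2*I = -12*2*I = -24*I)
1/(t(-202) + Y(9)) = 1/(0 - 24*9) = 1/(0 - 216) = 1/(-216) = -1/216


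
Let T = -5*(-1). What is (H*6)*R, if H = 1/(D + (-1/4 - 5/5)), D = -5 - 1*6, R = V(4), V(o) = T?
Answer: -120/49 ≈ -2.4490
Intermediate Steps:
T = 5
V(o) = 5
R = 5
D = -11 (D = -5 - 6 = -11)
H = -4/49 (H = 1/(-11 + (-1/4 - 5/5)) = 1/(-11 + (-1*¼ - 5*⅕)) = 1/(-11 + (-¼ - 1)) = 1/(-11 - 5/4) = 1/(-49/4) = -4/49 ≈ -0.081633)
(H*6)*R = -4/49*6*5 = -24/49*5 = -120/49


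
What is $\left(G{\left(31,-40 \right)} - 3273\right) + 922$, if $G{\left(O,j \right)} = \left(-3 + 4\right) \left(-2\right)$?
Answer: $-2353$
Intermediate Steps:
$G{\left(O,j \right)} = -2$ ($G{\left(O,j \right)} = 1 \left(-2\right) = -2$)
$\left(G{\left(31,-40 \right)} - 3273\right) + 922 = \left(-2 - 3273\right) + 922 = -3275 + 922 = -2353$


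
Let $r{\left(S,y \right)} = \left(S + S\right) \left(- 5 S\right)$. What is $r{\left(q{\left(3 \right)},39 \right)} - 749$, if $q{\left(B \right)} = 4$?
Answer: $-909$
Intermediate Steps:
$r{\left(S,y \right)} = - 10 S^{2}$ ($r{\left(S,y \right)} = 2 S \left(- 5 S\right) = - 10 S^{2}$)
$r{\left(q{\left(3 \right)},39 \right)} - 749 = - 10 \cdot 4^{2} - 749 = \left(-10\right) 16 - 749 = -160 - 749 = -909$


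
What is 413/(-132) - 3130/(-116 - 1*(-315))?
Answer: -495347/26268 ≈ -18.857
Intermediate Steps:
413/(-132) - 3130/(-116 - 1*(-315)) = 413*(-1/132) - 3130/(-116 + 315) = -413/132 - 3130/199 = -495347/26268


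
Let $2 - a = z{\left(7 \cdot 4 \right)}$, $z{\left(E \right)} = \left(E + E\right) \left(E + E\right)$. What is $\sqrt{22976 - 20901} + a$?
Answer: $-3134 + 5 \sqrt{83} \approx -3088.4$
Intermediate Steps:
$z{\left(E \right)} = 4 E^{2}$ ($z{\left(E \right)} = 2 E 2 E = 4 E^{2}$)
$a = -3134$ ($a = 2 - 4 \left(7 \cdot 4\right)^{2} = 2 - 4 \cdot 28^{2} = 2 - 4 \cdot 784 = 2 - 3136 = -3134$)
$\sqrt{22976 - 20901} + a = \sqrt{22976 - 20901} - 3134 = \sqrt{2075} - 3134 = 5 \sqrt{83} - 3134 = -3134 + 5 \sqrt{83}$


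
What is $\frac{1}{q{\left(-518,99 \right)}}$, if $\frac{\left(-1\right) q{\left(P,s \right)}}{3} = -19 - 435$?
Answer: $\frac{1}{1362} \approx 0.00073421$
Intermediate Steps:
$q{\left(P,s \right)} = 1362$ ($q{\left(P,s \right)} = - 3 \left(-19 - 435\right) = \left(-3\right) \left(-454\right) = 1362$)
$\frac{1}{q{\left(-518,99 \right)}} = \frac{1}{1362}$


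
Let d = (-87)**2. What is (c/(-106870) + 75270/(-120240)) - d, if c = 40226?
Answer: -1621248337439/214167480 ≈ -7570.0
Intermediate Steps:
d = 7569
(c/(-106870) + 75270/(-120240)) - d = (40226/(-106870) + 75270/(-120240)) - 1*7569 = (40226*(-1/106870) + 75270*(-1/120240)) - 7569 = (-20113/53435 - 2509/4008) - 7569 = -214681319/214167480 - 7569 = -1621248337439/214167480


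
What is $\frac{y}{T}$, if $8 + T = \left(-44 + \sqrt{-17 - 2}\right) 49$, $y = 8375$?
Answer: $- \frac{3624700}{945703} - \frac{82075 i \sqrt{19}}{945703} \approx -3.8328 - 0.3783 i$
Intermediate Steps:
$T = -2164 + 49 i \sqrt{19}$ ($T = -8 + \left(-44 + \sqrt{-17 - 2}\right) 49 = -8 + \left(-44 + \sqrt{-19}\right) 49 = -8 + \left(-44 + i \sqrt{19}\right) 49 = -8 - \left(2156 - 49 i \sqrt{19}\right) = -2164 + 49 i \sqrt{19} \approx -2164.0 + 213.59 i$)
$\frac{y}{T} = \frac{8375}{-2164 + 49 i \sqrt{19}}$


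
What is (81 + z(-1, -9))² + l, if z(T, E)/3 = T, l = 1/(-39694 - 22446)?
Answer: 378059759/62140 ≈ 6084.0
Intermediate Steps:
l = -1/62140 (l = 1/(-62140) = -1/62140 ≈ -1.6093e-5)
z(T, E) = 3*T
(81 + z(-1, -9))² + l = (81 + 3*(-1))² - 1/62140 = (81 - 3)² - 1/62140 = 78² - 1/62140 = 6084 - 1/62140 = 378059759/62140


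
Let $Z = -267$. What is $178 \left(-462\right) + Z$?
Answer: $-82503$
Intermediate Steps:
$178 \left(-462\right) + Z = 178 \left(-462\right) - 267 = -82236 - 267 = -82503$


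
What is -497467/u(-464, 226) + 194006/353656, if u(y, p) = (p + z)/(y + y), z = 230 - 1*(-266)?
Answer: 40816302947747/63834908 ≈ 6.3940e+5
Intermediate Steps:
z = 496 (z = 230 + 266 = 496)
u(y, p) = (496 + p)/(2*y) (u(y, p) = (p + 496)/(y + y) = (496 + p)/((2*y)) = (496 + p)*(1/(2*y)) = (496 + p)/(2*y))
-497467/u(-464, 226) + 194006/353656 = -497467*(-928/(496 + 226)) + 194006/353656 = -497467/((½)*(-1/464)*722) + 194006*(1/353656) = -497467/(-361/464) + 97003/176828 = -497467*(-464/361) + 97003/176828 = 230824688/361 + 97003/176828 = 40816302947747/63834908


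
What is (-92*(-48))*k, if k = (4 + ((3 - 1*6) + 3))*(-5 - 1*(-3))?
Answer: -35328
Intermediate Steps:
k = -8 (k = (4 + ((3 - 6) + 3))*(-5 + 3) = (4 + (-3 + 3))*(-2) = (4 + 0)*(-2) = 4*(-2) = -8)
(-92*(-48))*k = -92*(-48)*(-8) = 4416*(-8) = -35328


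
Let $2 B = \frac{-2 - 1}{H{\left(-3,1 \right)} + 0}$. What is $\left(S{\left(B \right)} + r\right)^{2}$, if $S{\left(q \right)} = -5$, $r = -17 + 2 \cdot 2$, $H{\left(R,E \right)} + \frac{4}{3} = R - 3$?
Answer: $324$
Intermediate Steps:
$H{\left(R,E \right)} = - \frac{13}{3} + R$ ($H{\left(R,E \right)} = - \frac{4}{3} + \left(R - 3\right) = - \frac{4}{3} + \left(-3 + R\right) = - \frac{13}{3} + R$)
$r = -13$ ($r = -17 + 4 = -13$)
$B = \frac{9}{44}$ ($B = \frac{\left(-2 - 1\right) \frac{1}{\left(- \frac{13}{3} - 3\right) + 0}}{2} = \frac{\left(-3\right) \frac{1}{- \frac{22}{3} + 0}}{2} = \frac{\left(-3\right) \frac{1}{- \frac{22}{3}}}{2} = \frac{\left(-3\right) \left(- \frac{3}{22}\right)}{2} = \frac{1}{2} \cdot \frac{9}{22} = \frac{9}{44} \approx 0.20455$)
$\left(S{\left(B \right)} + r\right)^{2} = \left(-5 - 13\right)^{2} = \left(-18\right)^{2} = 324$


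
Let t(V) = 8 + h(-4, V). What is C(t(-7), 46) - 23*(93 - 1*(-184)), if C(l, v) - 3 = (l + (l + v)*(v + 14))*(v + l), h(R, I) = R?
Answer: 143832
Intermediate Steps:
t(V) = 4 (t(V) = 8 - 4 = 4)
C(l, v) = 3 + (l + v)*(l + (14 + v)*(l + v)) (C(l, v) = 3 + (l + (l + v)*(v + 14))*(v + l) = 3 + (l + (l + v)*(14 + v))*(l + v) = 3 + (l + (14 + v)*(l + v))*(l + v) = 3 + (l + v)*(l + (14 + v)*(l + v)))
C(t(-7), 46) - 23*(93 - 1*(-184)) = (3 + 46**3 + 14*46**2 + 15*4**2 + 46*4**2 + 2*4*46**2 + 29*4*46) - 23*(93 - 1*(-184)) = (3 + 97336 + 14*2116 + 15*16 + 46*16 + 2*4*2116 + 5336) - 23*(93 + 184) = (3 + 97336 + 29624 + 240 + 736 + 16928 + 5336) - 23*277 = 150203 - 6371 = 143832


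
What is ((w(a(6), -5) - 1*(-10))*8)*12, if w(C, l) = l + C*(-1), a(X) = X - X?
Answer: 480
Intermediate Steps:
a(X) = 0
w(C, l) = l - C
((w(a(6), -5) - 1*(-10))*8)*12 = (((-5 - 1*0) - 1*(-10))*8)*12 = (((-5 + 0) + 10)*8)*12 = ((-5 + 10)*8)*12 = (5*8)*12 = 40*12 = 480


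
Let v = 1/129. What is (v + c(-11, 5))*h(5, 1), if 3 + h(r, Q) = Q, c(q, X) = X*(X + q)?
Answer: 7738/129 ≈ 59.984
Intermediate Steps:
h(r, Q) = -3 + Q
v = 1/129 ≈ 0.0077519
(v + c(-11, 5))*h(5, 1) = (1/129 + 5*(5 - 11))*(-3 + 1) = (1/129 + 5*(-6))*(-2) = (1/129 - 30)*(-2) = -3869/129*(-2) = 7738/129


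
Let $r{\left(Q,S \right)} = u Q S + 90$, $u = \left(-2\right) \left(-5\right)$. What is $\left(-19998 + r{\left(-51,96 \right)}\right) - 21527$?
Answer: $-90395$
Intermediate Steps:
$u = 10$
$r{\left(Q,S \right)} = 90 + 10 Q S$ ($r{\left(Q,S \right)} = 10 Q S + 90 = 90 + 10 Q S$)
$\left(-19998 + r{\left(-51,96 \right)}\right) - 21527 = \left(-19998 + \left(90 + 10 \left(-51\right) 96\right)\right) - 21527 = \left(-19998 + \left(90 - 48960\right)\right) - 21527 = \left(-19998 - 48870\right) - 21527 = -68868 - 21527 = -90395$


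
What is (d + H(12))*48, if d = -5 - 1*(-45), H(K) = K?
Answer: 2496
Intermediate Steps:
d = 40 (d = -5 + 45 = 40)
(d + H(12))*48 = (40 + 12)*48 = 52*48 = 2496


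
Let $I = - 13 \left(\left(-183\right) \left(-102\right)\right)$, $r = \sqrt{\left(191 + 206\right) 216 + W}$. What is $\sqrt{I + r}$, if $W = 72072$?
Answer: $\sqrt{-242658 + 24 \sqrt{274}} \approx 492.2 i$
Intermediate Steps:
$r = 24 \sqrt{274}$ ($r = \sqrt{\left(191 + 206\right) 216 + 72072} = \sqrt{397 \cdot 216 + 72072} = \sqrt{85752 + 72072} = \sqrt{157824} = 24 \sqrt{274} \approx 397.27$)
$I = -242658$ ($I = \left(-13\right) 18666 = -242658$)
$\sqrt{I + r} = \sqrt{-242658 + 24 \sqrt{274}}$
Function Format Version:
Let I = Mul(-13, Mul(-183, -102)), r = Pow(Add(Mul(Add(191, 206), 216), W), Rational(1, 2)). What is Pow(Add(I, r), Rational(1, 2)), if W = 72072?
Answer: Pow(Add(-242658, Mul(24, Pow(274, Rational(1, 2)))), Rational(1, 2)) ≈ Mul(492.20, I)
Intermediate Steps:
r = Mul(24, Pow(274, Rational(1, 2))) (r = Pow(Add(Mul(Add(191, 206), 216), 72072), Rational(1, 2)) = Pow(Add(Mul(397, 216), 72072), Rational(1, 2)) = Pow(Add(85752, 72072), Rational(1, 2)) = Pow(157824, Rational(1, 2)) = Mul(24, Pow(274, Rational(1, 2))) ≈ 397.27)
I = -242658 (I = Mul(-13, 18666) = -242658)
Pow(Add(I, r), Rational(1, 2)) = Pow(Add(-242658, Mul(24, Pow(274, Rational(1, 2)))), Rational(1, 2))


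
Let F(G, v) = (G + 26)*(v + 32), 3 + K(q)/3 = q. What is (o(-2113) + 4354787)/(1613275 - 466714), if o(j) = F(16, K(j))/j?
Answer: 9201930203/2422683393 ≈ 3.7982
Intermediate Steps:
K(q) = -9 + 3*q
F(G, v) = (26 + G)*(32 + v)
o(j) = (966 + 126*j)/j (o(j) = (832 + 26*(-9 + 3*j) + 32*16 + 16*(-9 + 3*j))/j = (832 + (-234 + 78*j) + 512 + (-144 + 48*j))/j = (966 + 126*j)/j)
(o(-2113) + 4354787)/(1613275 - 466714) = ((126 + 966/(-2113)) + 4354787)/(1613275 - 466714) = ((126 + 966*(-1/2113)) + 4354787)/1146561 = ((126 - 966/2113) + 4354787)*(1/1146561) = (265272/2113 + 4354787)*(1/1146561) = (9201930203/2113)*(1/1146561) = 9201930203/2422683393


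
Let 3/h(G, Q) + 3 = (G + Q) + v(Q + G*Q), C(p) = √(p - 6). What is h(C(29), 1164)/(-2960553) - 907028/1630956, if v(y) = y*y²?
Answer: -5926498902919828966189293622345159/10656626856845116848426580493216166 - 41004572545*√23/26135902763397950278061653394 ≈ -0.55613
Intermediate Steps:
v(y) = y³
C(p) = √(-6 + p)
h(G, Q) = 3/(-3 + G + Q + (Q + G*Q)³) (h(G, Q) = 3/(-3 + ((G + Q) + (Q + G*Q)³)) = 3/(-3 + (G + Q + (Q + G*Q)³)) = 3/(-3 + G + Q + (Q + G*Q)³))
h(C(29), 1164)/(-2960553) - 907028/1630956 = (3/(-3 + √(-6 + 29) + 1164 + 1164³*(1 + √(-6 + 29))³))/(-2960553) - 907028/1630956 = (3/(-3 + √23 + 1164 + 1577098944*(1 + √23)³))*(-1/2960553) - 907028*1/1630956 = (3/(1161 + √23 + 1577098944*(1 + √23)³))*(-1/2960553) - 226757/407739 = -1/(986851*(1161 + √23 + 1577098944*(1 + √23)³)) - 226757/407739 = -226757/407739 - 1/(986851*(1161 + √23 + 1577098944*(1 + √23)³))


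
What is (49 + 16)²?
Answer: 4225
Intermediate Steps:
(49 + 16)² = 65² = 4225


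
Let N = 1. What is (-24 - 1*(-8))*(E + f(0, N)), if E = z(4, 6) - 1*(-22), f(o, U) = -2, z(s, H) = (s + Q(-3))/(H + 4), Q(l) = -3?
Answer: -1608/5 ≈ -321.60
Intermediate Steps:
z(s, H) = (-3 + s)/(4 + H) (z(s, H) = (s - 3)/(H + 4) = (-3 + s)/(4 + H))
E = 221/10 (E = (-3 + 4)/(4 + 6) - 1*(-22) = 1/10 + 22 = (⅒)*1 + 22 = ⅒ + 22 = 221/10 ≈ 22.100)
(-24 - 1*(-8))*(E + f(0, N)) = (-24 - 1*(-8))*(221/10 - 2) = (-24 + 8)*(201/10) = -16*201/10 = -1608/5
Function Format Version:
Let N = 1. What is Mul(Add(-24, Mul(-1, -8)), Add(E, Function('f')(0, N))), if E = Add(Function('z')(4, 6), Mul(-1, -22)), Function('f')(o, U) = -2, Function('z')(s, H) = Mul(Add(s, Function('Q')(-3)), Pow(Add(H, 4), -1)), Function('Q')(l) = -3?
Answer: Rational(-1608, 5) ≈ -321.60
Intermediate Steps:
Function('z')(s, H) = Mul(Pow(Add(4, H), -1), Add(-3, s)) (Function('z')(s, H) = Mul(Add(s, -3), Pow(Add(H, 4), -1)) = Mul(Add(-3, s), Pow(Add(4, H), -1)) = Mul(Pow(Add(4, H), -1), Add(-3, s)))
E = Rational(221, 10) (E = Add(Mul(Pow(Add(4, 6), -1), Add(-3, 4)), Mul(-1, -22)) = Add(Mul(Pow(10, -1), 1), 22) = Add(Mul(Rational(1, 10), 1), 22) = Add(Rational(1, 10), 22) = Rational(221, 10) ≈ 22.100)
Mul(Add(-24, Mul(-1, -8)), Add(E, Function('f')(0, N))) = Mul(Add(-24, Mul(-1, -8)), Add(Rational(221, 10), -2)) = Mul(Add(-24, 8), Rational(201, 10)) = Mul(-16, Rational(201, 10)) = Rational(-1608, 5)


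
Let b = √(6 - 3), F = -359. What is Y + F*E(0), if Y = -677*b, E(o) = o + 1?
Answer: -359 - 677*√3 ≈ -1531.6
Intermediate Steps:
b = √3 ≈ 1.7320
E(o) = 1 + o
Y = -677*√3 ≈ -1172.6
Y + F*E(0) = -677*√3 - 359*(1 + 0) = -677*√3 - 359*1 = -677*√3 - 359 = -359 - 677*√3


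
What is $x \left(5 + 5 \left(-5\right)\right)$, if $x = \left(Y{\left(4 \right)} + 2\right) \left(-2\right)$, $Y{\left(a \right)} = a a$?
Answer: $720$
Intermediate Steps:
$Y{\left(a \right)} = a^{2}$
$x = -36$ ($x = \left(4^{2} + 2\right) \left(-2\right) = \left(16 + 2\right) \left(-2\right) = 18 \left(-2\right) = -36$)
$x \left(5 + 5 \left(-5\right)\right) = - 36 \left(5 + 5 \left(-5\right)\right) = - 36 \left(5 - 25\right) = \left(-36\right) \left(-20\right) = 720$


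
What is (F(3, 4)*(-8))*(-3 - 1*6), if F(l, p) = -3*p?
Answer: -864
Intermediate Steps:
(F(3, 4)*(-8))*(-3 - 1*6) = (-3*4*(-8))*(-3 - 1*6) = (-12*(-8))*(-3 - 6) = 96*(-9) = -864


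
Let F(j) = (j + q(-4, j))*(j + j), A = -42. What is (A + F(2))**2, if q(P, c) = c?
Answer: 676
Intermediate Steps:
F(j) = 4*j**2 (F(j) = (j + j)*(j + j) = (2*j)*(2*j) = 4*j**2)
(A + F(2))**2 = (-42 + 4*2**2)**2 = (-42 + 4*4)**2 = (-42 + 16)**2 = (-26)**2 = 676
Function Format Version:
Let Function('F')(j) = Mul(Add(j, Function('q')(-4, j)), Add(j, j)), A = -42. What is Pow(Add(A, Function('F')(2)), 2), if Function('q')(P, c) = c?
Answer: 676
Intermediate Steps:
Function('F')(j) = Mul(4, Pow(j, 2)) (Function('F')(j) = Mul(Add(j, j), Add(j, j)) = Mul(Mul(2, j), Mul(2, j)) = Mul(4, Pow(j, 2)))
Pow(Add(A, Function('F')(2)), 2) = Pow(Add(-42, Mul(4, Pow(2, 2))), 2) = Pow(Add(-42, Mul(4, 4)), 2) = Pow(Add(-42, 16), 2) = Pow(-26, 2) = 676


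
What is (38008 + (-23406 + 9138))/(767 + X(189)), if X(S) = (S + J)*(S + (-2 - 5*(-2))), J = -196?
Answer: -5935/153 ≈ -38.791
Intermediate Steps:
X(S) = (-196 + S)*(8 + S) (X(S) = (S - 196)*(S + (-2 - 5*(-2))) = (-196 + S)*(S + (-2 + 10)) = (-196 + S)*(S + 8) = (-196 + S)*(8 + S))
(38008 + (-23406 + 9138))/(767 + X(189)) = (38008 + (-23406 + 9138))/(767 + (-1568 + 189**2 - 188*189)) = (38008 - 14268)/(767 + (-1568 + 35721 - 35532)) = 23740/(767 - 1379) = 23740/(-612) = 23740*(-1/612) = -5935/153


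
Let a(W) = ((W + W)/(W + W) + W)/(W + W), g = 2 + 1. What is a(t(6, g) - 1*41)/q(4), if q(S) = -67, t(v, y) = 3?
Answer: -37/5092 ≈ -0.0072663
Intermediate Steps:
g = 3
a(W) = (1 + W)/(2*W) (a(W) = ((2*W)/((2*W)) + W)/((2*W)) = ((2*W)*(1/(2*W)) + W)*(1/(2*W)) = (1 + W)*(1/(2*W)) = (1 + W)/(2*W))
a(t(6, g) - 1*41)/q(4) = ((1 + (3 - 1*41))/(2*(3 - 1*41)))/(-67) = ((1 + (3 - 41))/(2*(3 - 41)))*(-1/67) = ((½)*(1 - 38)/(-38))*(-1/67) = ((½)*(-1/38)*(-37))*(-1/67) = (37/76)*(-1/67) = -37/5092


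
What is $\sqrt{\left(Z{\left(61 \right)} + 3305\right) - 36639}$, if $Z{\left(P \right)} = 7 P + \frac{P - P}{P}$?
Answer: $i \sqrt{32907} \approx 181.4 i$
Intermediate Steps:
$Z{\left(P \right)} = 7 P$ ($Z{\left(P \right)} = 7 P + \frac{0}{P} = 7 P + 0 = 7 P$)
$\sqrt{\left(Z{\left(61 \right)} + 3305\right) - 36639} = \sqrt{\left(7 \cdot 61 + 3305\right) - 36639} = \sqrt{\left(427 + 3305\right) - 36639} = \sqrt{3732 - 36639} = \sqrt{-32907} = i \sqrt{32907}$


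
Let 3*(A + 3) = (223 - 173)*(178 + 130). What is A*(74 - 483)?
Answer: -6294919/3 ≈ -2.0983e+6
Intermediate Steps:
A = 15391/3 (A = -3 + ((223 - 173)*(178 + 130))/3 = -3 + (50*308)/3 = -3 + (1/3)*15400 = -3 + 15400/3 = 15391/3 ≈ 5130.3)
A*(74 - 483) = 15391*(74 - 483)/3 = (15391/3)*(-409) = -6294919/3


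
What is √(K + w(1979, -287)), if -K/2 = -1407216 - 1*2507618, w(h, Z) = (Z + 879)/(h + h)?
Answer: 2*√7666108339343/1979 ≈ 2798.2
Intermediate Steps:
w(h, Z) = (879 + Z)/(2*h) (w(h, Z) = (879 + Z)/((2*h)) = (879 + Z)*(1/(2*h)) = (879 + Z)/(2*h))
K = 7829668 (K = -2*(-1407216 - 1*2507618) = -2*(-1407216 - 2507618) = -2*(-3914834) = 7829668)
√(K + w(1979, -287)) = √(7829668 + (½)*(879 - 287)/1979) = √(7829668 + (½)*(1/1979)*592) = √(7829668 + 296/1979) = √(15494913268/1979) = 2*√7666108339343/1979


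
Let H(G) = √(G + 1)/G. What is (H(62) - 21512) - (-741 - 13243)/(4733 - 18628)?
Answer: -298923224/13895 + 3*√7/62 ≈ -21513.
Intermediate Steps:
H(G) = √(1 + G)/G
(H(62) - 21512) - (-741 - 13243)/(4733 - 18628) = (√(1 + 62)/62 - 21512) - (-741 - 13243)/(4733 - 18628) = (√63/62 - 21512) - (-13984)/(-13895) = ((3*√7)/62 - 21512) - (-13984)*(-1)/13895 = (3*√7/62 - 21512) - 1*13984/13895 = (-21512 + 3*√7/62) - 13984/13895 = -298923224/13895 + 3*√7/62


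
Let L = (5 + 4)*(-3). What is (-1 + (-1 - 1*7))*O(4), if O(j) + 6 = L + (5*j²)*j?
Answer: -2583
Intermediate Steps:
L = -27 (L = 9*(-3) = -27)
O(j) = -33 + 5*j³ (O(j) = -6 + (-27 + (5*j²)*j) = -6 + (-27 + 5*j³) = -33 + 5*j³)
(-1 + (-1 - 1*7))*O(4) = (-1 + (-1 - 1*7))*(-33 + 5*4³) = (-1 + (-1 - 7))*(-33 + 5*64) = (-1 - 8)*(-33 + 320) = -9*287 = -2583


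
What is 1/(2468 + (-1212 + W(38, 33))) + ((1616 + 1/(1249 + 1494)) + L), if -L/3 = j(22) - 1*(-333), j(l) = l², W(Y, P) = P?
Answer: -2952328013/3535727 ≈ -835.00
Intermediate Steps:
L = -2451 (L = -3*(22² - 1*(-333)) = -3*(484 + 333) = -3*817 = -2451)
1/(2468 + (-1212 + W(38, 33))) + ((1616 + 1/(1249 + 1494)) + L) = 1/(2468 + (-1212 + 33)) + ((1616 + 1/(1249 + 1494)) - 2451) = 1/(2468 - 1179) + ((1616 + 1/2743) - 2451) = 1/1289 + ((1616 + 1/2743) - 2451) = 1/1289 + (4432689/2743 - 2451) = 1/1289 - 2290404/2743 = -2952328013/3535727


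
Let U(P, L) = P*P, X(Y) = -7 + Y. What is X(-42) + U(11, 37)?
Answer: 72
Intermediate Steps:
U(P, L) = P²
X(-42) + U(11, 37) = (-7 - 42) + 11² = -49 + 121 = 72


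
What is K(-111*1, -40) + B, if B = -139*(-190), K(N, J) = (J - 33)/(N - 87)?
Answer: 5229253/198 ≈ 26410.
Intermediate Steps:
K(N, J) = (-33 + J)/(-87 + N)
B = 26410
K(-111*1, -40) + B = (-33 - 40)/(-87 - 111*1) + 26410 = -73/(-87 - 111) + 26410 = -73/(-198) + 26410 = -1/198*(-73) + 26410 = 73/198 + 26410 = 5229253/198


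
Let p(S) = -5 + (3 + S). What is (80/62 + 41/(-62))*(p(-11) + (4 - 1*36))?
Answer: -1755/62 ≈ -28.306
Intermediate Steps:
p(S) = -2 + S
(80/62 + 41/(-62))*(p(-11) + (4 - 1*36)) = (80/62 + 41/(-62))*((-2 - 11) + (4 - 1*36)) = (80*(1/62) + 41*(-1/62))*(-13 + (4 - 36)) = (40/31 - 41/62)*(-13 - 32) = (39/62)*(-45) = -1755/62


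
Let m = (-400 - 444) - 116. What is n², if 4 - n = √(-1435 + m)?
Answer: (4 - I*√2395)² ≈ -2379.0 - 391.51*I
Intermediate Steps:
m = -960 (m = -844 - 116 = -960)
n = 4 - I*√2395 (n = 4 - √(-1435 - 960) = 4 - √(-2395) = 4 - I*√2395 ≈ 4.0 - 48.939*I)
n² = (4 - I*√2395)²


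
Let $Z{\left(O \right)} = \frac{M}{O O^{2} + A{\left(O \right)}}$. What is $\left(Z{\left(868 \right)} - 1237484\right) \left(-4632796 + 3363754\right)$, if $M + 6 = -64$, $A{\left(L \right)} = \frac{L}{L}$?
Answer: $\frac{1027010217481664269764}{653972033} \approx 1.5704 \cdot 10^{12}$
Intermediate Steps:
$A{\left(L \right)} = 1$
$M = -70$ ($M = -6 - 64 = -70$)
$Z{\left(O \right)} = - \frac{70}{1 + O^{3}}$ ($Z{\left(O \right)} = \frac{1}{O O^{2} + 1} \left(-70\right) = \frac{1}{O^{3} + 1} \left(-70\right) = \frac{1}{1 + O^{3}} \left(-70\right) = - \frac{70}{1 + O^{3}}$)
$\left(Z{\left(868 \right)} - 1237484\right) \left(-4632796 + 3363754\right) = \left(- \frac{70}{1 + 868^{3}} - 1237484\right) \left(-4632796 + 3363754\right) = \left(- \frac{70}{1 + 653972032} - 1237484\right) \left(-1269042\right) = \left(- \frac{70}{653972033} - 1237484\right) \left(-1269042\right) = \left(- \frac{809279927285042}{653972033}\right) \left(-1269042\right) = \frac{1027010217481664269764}{653972033}$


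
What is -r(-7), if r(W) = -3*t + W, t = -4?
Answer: -5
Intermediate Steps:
r(W) = 12 + W (r(W) = -3*(-4) + W = 12 + W)
-r(-7) = -(12 - 7) = -1*5 = -5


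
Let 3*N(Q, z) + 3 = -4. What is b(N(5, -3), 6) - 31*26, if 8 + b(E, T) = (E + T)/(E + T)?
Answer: -813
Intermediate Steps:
N(Q, z) = -7/3 (N(Q, z) = -1 + (1/3)*(-4) = -1 - 4/3 = -7/3)
b(E, T) = -7 (b(E, T) = -8 + (E + T)/(E + T) = -8 + 1 = -7)
b(N(5, -3), 6) - 31*26 = -7 - 31*26 = -7 - 806 = -813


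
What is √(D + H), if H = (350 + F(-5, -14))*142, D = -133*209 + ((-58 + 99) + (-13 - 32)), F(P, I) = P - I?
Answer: 7*√473 ≈ 152.24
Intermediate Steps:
D = -27801 (D = -27797 + (41 - 45) = -27797 - 4 = -27801)
H = 50978 (H = (350 + (-5 - 1*(-14)))*142 = (350 + (-5 + 14))*142 = (350 + 9)*142 = 359*142 = 50978)
√(D + H) = √(-27801 + 50978) = √23177 = 7*√473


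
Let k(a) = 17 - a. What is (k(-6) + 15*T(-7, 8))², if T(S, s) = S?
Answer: 6724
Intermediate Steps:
(k(-6) + 15*T(-7, 8))² = ((17 - 1*(-6)) + 15*(-7))² = ((17 + 6) - 105)² = (23 - 105)² = (-82)² = 6724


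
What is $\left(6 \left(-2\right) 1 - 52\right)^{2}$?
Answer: $4096$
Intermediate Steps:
$\left(6 \left(-2\right) 1 - 52\right)^{2} = \left(\left(-12\right) 1 - 52\right)^{2} = \left(-12 - 52\right)^{2} = \left(-64\right)^{2} = 4096$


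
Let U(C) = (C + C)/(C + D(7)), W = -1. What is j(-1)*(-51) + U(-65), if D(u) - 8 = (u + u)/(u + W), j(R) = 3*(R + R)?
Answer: 25287/82 ≈ 308.38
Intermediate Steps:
j(R) = 6*R (j(R) = 3*(2*R) = 6*R)
D(u) = 8 + 2*u/(-1 + u) (D(u) = 8 + (u + u)/(u - 1) = 8 + (2*u)/(-1 + u) = 8 + 2*u/(-1 + u))
U(C) = 2*C/(31/3 + C) (U(C) = (C + C)/(C + 2*(-4 + 5*7)/(-1 + 7)) = (2*C)/(C + 2*(-4 + 35)/6) = (2*C)/(C + 2*(1/6)*31) = (2*C)/(C + 31/3) = (2*C)/(31/3 + C) = 2*C/(31/3 + C))
j(-1)*(-51) + U(-65) = (6*(-1))*(-51) + 6*(-65)/(31 + 3*(-65)) = -6*(-51) + 6*(-65)/(31 - 195) = 306 + 6*(-65)/(-164) = 306 + 6*(-65)*(-1/164) = 306 + 195/82 = 25287/82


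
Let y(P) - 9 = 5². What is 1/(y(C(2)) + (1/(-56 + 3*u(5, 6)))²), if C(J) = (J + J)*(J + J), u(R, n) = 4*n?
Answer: 256/8705 ≈ 0.029408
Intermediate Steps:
C(J) = 4*J² (C(J) = (2*J)*(2*J) = 4*J²)
y(P) = 34 (y(P) = 9 + 5² = 9 + 25 = 34)
1/(y(C(2)) + (1/(-56 + 3*u(5, 6)))²) = 1/(34 + (1/(-56 + 3*(4*6)))²) = 1/(34 + (1/(-56 + 3*24))²) = 1/(34 + (1/(-56 + 72))²) = 1/(34 + (1/16)²) = 1/(34 + 1/256) = 1/(8705/256) = 256/8705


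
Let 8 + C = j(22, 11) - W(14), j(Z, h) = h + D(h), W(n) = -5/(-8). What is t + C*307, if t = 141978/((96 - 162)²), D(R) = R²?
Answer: 110086919/2904 ≈ 37909.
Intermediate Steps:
W(n) = 5/8 (W(n) = -5*(-⅛) = 5/8)
j(Z, h) = h + h²
C = 987/8 (C = -8 + (11*(1 + 11) - 1*5/8) = -8 + (11*12 - 5/8) = -8 + (132 - 5/8) = -8 + 1051/8 = 987/8 ≈ 123.38)
t = 23663/726 (t = 141978/((-66)²) = 141978/4356 = 141978*(1/4356) = 23663/726 ≈ 32.594)
t + C*307 = 23663/726 + (987/8)*307 = 23663/726 + 303009/8 = 110086919/2904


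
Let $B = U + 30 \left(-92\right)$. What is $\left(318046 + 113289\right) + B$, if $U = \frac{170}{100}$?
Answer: $\frac{4285767}{10} \approx 4.2858 \cdot 10^{5}$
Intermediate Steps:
$U = \frac{17}{10}$ ($U = 170 \cdot \frac{1}{100} = \frac{17}{10} \approx 1.7$)
$B = - \frac{27583}{10}$ ($B = \frac{17}{10} + 30 \left(-92\right) = \frac{17}{10} - 2760 = - \frac{27583}{10} \approx -2758.3$)
$\left(318046 + 113289\right) + B = \left(318046 + 113289\right) - \frac{27583}{10} = 431335 - \frac{27583}{10} = \frac{4285767}{10}$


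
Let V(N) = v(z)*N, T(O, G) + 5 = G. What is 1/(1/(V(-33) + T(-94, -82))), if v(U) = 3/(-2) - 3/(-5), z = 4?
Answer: -573/10 ≈ -57.300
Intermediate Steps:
T(O, G) = -5 + G
v(U) = -9/10 (v(U) = 3*(-1/2) - 3*(-1/5) = -3/2 + 3/5 = -9/10)
V(N) = -9*N/10
1/(1/(V(-33) + T(-94, -82))) = 1/(1/(-9/10*(-33) + (-5 - 82))) = 1/(1/(297/10 - 87)) = 1/(1/(-573/10)) = 1/(-10/573) = -573/10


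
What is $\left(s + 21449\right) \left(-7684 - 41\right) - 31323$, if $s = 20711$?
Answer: $-325717323$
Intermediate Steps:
$\left(s + 21449\right) \left(-7684 - 41\right) - 31323 = \left(20711 + 21449\right) \left(-7684 - 41\right) - 31323 = 42160 \left(-7725\right) - 31323 = -325686000 - 31323 = -325717323$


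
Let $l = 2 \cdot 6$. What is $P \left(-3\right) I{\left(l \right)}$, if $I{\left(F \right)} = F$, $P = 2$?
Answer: $-72$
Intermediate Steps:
$l = 12$
$P \left(-3\right) I{\left(l \right)} = 2 \left(-3\right) 12 = \left(-6\right) 12 = -72$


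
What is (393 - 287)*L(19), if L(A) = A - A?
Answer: 0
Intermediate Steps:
L(A) = 0
(393 - 287)*L(19) = (393 - 287)*0 = 106*0 = 0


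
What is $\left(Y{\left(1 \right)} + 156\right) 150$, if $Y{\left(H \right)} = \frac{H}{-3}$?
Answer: $23350$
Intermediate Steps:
$Y{\left(H \right)} = - \frac{H}{3}$ ($Y{\left(H \right)} = H \left(- \frac{1}{3}\right) = - \frac{H}{3}$)
$\left(Y{\left(1 \right)} + 156\right) 150 = \left(\left(- \frac{1}{3}\right) 1 + 156\right) 150 = \left(- \frac{1}{3} + 156\right) 150 = \frac{467}{3} \cdot 150 = 23350$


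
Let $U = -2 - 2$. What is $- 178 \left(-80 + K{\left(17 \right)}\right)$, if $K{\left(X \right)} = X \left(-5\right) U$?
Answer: $-46280$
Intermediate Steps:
$U = -4$
$K{\left(X \right)} = 20 X$ ($K{\left(X \right)} = X \left(-5\right) \left(-4\right) = - 5 X \left(-4\right) = 20 X$)
$- 178 \left(-80 + K{\left(17 \right)}\right) = - 178 \left(-80 + 20 \cdot 17\right) = - 178 \left(-80 + 340\right) = \left(-178\right) 260 = -46280$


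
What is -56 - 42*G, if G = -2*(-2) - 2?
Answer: -140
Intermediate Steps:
G = 2 (G = 4 - 2 = 2)
-56 - 42*G = -56 - 42*2 = -56 - 84 = -140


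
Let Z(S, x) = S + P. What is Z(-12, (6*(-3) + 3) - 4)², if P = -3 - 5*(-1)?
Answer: 100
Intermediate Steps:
P = 2 (P = -3 + 5 = 2)
Z(S, x) = 2 + S (Z(S, x) = S + 2 = 2 + S)
Z(-12, (6*(-3) + 3) - 4)² = (2 - 12)² = (-10)² = 100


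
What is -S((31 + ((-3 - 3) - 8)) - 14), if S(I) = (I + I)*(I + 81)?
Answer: -504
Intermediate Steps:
S(I) = 2*I*(81 + I) (S(I) = (2*I)*(81 + I) = 2*I*(81 + I))
-S((31 + ((-3 - 3) - 8)) - 14) = -2*((31 + ((-3 - 3) - 8)) - 14)*(81 + ((31 + ((-3 - 3) - 8)) - 14)) = -2*((31 + (-6 - 8)) - 14)*(81 + ((31 + (-6 - 8)) - 14)) = -2*((31 - 14) - 14)*(81 + ((31 - 14) - 14)) = -2*(17 - 14)*(81 + (17 - 14)) = -2*3*(81 + 3) = -2*3*84 = -1*504 = -504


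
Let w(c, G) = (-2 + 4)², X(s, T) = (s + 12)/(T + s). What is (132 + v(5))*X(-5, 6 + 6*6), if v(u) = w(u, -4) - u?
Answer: 917/37 ≈ 24.784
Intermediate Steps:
X(s, T) = (12 + s)/(T + s)
w(c, G) = 4 (w(c, G) = 2² = 4)
v(u) = 4 - u
(132 + v(5))*X(-5, 6 + 6*6) = (132 + (4 - 1*5))*((12 - 5)/((6 + 6*6) - 5)) = (132 + (4 - 5))*(7/((6 + 36) - 5)) = (132 - 1)*(7/(42 - 5)) = 131*(7/37) = 917/37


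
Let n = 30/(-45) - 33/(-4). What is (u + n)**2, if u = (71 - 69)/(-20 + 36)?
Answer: 34225/576 ≈ 59.418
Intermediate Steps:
u = 1/8 (u = 2/16 = 2*(1/16) = 1/8 ≈ 0.12500)
n = 91/12 (n = 30*(-1/45) - 33*(-1/4) = -2/3 + 33/4 = 91/12 ≈ 7.5833)
(u + n)**2 = (1/8 + 91/12)**2 = (185/24)**2 = 34225/576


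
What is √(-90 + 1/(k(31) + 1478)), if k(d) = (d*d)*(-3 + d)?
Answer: I*√8057646806/9462 ≈ 9.4868*I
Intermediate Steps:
k(d) = d²*(-3 + d)
√(-90 + 1/(k(31) + 1478)) = √(-90 + 1/(31²*(-3 + 31) + 1478)) = √(-90 + 1/(961*28 + 1478)) = √(-90 + 1/(26908 + 1478)) = √(-90 + 1/28386) = √(-2554739/28386) = I*√8057646806/9462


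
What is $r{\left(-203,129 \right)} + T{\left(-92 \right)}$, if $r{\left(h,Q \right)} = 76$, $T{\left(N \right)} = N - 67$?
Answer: $-83$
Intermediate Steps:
$T{\left(N \right)} = -67 + N$
$r{\left(-203,129 \right)} + T{\left(-92 \right)} = 76 - 159 = -83$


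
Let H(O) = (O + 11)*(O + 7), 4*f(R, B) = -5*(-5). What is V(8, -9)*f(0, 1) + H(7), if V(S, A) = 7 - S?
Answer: 983/4 ≈ 245.75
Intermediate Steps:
f(R, B) = 25/4 (f(R, B) = (-5*(-5))/4 = (1/4)*25 = 25/4)
H(O) = (7 + O)*(11 + O) (H(O) = (11 + O)*(7 + O) = (7 + O)*(11 + O))
V(8, -9)*f(0, 1) + H(7) = (7 - 1*8)*(25/4) + (77 + 7**2 + 18*7) = (7 - 8)*(25/4) + (77 + 49 + 126) = -1*25/4 + 252 = -25/4 + 252 = 983/4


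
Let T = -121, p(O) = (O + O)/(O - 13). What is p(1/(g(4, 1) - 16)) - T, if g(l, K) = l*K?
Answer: 18999/157 ≈ 121.01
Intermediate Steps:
g(l, K) = K*l
p(O) = 2*O/(-13 + O) (p(O) = (2*O)/(-13 + O) = 2*O/(-13 + O))
p(1/(g(4, 1) - 16)) - T = 2/((1*4 - 16)*(-13 + 1/(1*4 - 16))) - 1*(-121) = 2/((4 - 16)*(-13 + 1/(4 - 16))) + 121 = 2/(-12*(-13 + 1/(-12))) + 121 = 2*(-1/12)/(-13 - 1/12) + 121 = 2*(-1/12)/(-157/12) + 121 = 2*(-1/12)*(-12/157) + 121 = 2/157 + 121 = 18999/157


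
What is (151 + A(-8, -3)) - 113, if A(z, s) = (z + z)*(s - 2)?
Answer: 118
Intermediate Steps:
A(z, s) = 2*z*(-2 + s) (A(z, s) = (2*z)*(-2 + s) = 2*z*(-2 + s))
(151 + A(-8, -3)) - 113 = (151 + 2*(-8)*(-2 - 3)) - 113 = (151 + 2*(-8)*(-5)) - 113 = (151 + 80) - 113 = 231 - 113 = 118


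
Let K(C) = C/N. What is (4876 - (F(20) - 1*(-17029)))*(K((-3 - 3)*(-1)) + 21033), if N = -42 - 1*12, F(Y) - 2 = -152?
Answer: -757373296/3 ≈ -2.5246e+8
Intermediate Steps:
F(Y) = -150 (F(Y) = 2 - 152 = -150)
N = -54 (N = -42 - 12 = -54)
K(C) = -C/54 (K(C) = C/(-54) = C*(-1/54) = -C/54)
(4876 - (F(20) - 1*(-17029)))*(K((-3 - 3)*(-1)) + 21033) = (4876 - (-150 - 1*(-17029)))*(-(-3 - 3)*(-1)/54 + 21033) = (4876 - (-150 + 17029))*(-(-1)*(-1)/9 + 21033) = (4876 - 1*16879)*(-1/54*6 + 21033) = (4876 - 16879)*(-1/9 + 21033) = -12003*189296/9 = -757373296/3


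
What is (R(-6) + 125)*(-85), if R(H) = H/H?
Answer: -10710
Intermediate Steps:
R(H) = 1
(R(-6) + 125)*(-85) = (1 + 125)*(-85) = 126*(-85) = -10710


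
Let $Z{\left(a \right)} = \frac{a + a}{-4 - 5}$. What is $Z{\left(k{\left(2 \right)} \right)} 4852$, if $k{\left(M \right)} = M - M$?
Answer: $0$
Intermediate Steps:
$k{\left(M \right)} = 0$
$Z{\left(a \right)} = - \frac{2 a}{9}$ ($Z{\left(a \right)} = \frac{2 a}{-9} = 2 a \left(- \frac{1}{9}\right) = - \frac{2 a}{9}$)
$Z{\left(k{\left(2 \right)} \right)} 4852 = \left(- \frac{2}{9}\right) 0 \cdot 4852 = 0 \cdot 4852 = 0$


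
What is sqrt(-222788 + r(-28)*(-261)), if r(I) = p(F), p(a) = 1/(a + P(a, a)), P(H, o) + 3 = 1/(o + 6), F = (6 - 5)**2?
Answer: I*sqrt(37627421)/13 ≈ 471.86*I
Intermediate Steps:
F = 1 (F = 1**2 = 1)
P(H, o) = -3 + 1/(6 + o) (P(H, o) = -3 + 1/(o + 6) = -3 + 1/(6 + o))
p(a) = 1/(a + (-17 - 3*a)/(6 + a))
r(I) = -7/13 (r(I) = (6 + 1)/(-17 + 1**2 + 3*1) = 7/(-17 + 1 + 3) = 7/(-13) = -1/13*7 = -7/13)
sqrt(-222788 + r(-28)*(-261)) = sqrt(-222788 - 7/13*(-261)) = sqrt(-222788 + 1827/13) = sqrt(-2894417/13) = I*sqrt(37627421)/13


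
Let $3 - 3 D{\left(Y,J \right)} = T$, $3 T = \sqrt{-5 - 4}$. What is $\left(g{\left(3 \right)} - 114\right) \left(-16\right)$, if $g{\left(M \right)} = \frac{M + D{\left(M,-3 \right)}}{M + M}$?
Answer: $\frac{5440}{3} + \frac{8 i}{9} \approx 1813.3 + 0.88889 i$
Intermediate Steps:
$T = i$ ($T = \frac{\sqrt{-5 - 4}}{3} = \frac{\sqrt{-9}}{3} = \frac{3 i}{3} = i \approx 1.0 i$)
$D{\left(Y,J \right)} = 1 - \frac{i}{3}$
$g{\left(M \right)} = \frac{1 + M - \frac{i}{3}}{2 M}$ ($g{\left(M \right)} = \frac{M + \left(1 - \frac{i}{3}\right)}{M + M} = \frac{1 + M - \frac{i}{3}}{2 M}$)
$\left(g{\left(3 \right)} - 114\right) \left(-16\right) = \left(\frac{3 - i + 3 \cdot 3}{6 \cdot 3} - 114\right) \left(-16\right) = \left(\frac{1}{6} \cdot \frac{1}{3} \left(3 - i + 9\right) - 114\right) \left(-16\right) = \left(\frac{1}{6} \cdot \frac{1}{3} \left(12 - i\right) - 114\right) \left(-16\right) = \left(\left(\frac{2}{3} - \frac{i}{18}\right) - 114\right) \left(-16\right) = \left(- \frac{340}{3} - \frac{i}{18}\right) \left(-16\right) = \frac{5440}{3} + \frac{8 i}{9}$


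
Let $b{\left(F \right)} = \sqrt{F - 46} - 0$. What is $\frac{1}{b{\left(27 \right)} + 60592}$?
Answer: $\frac{60592}{3671390483} - \frac{i \sqrt{19}}{3671390483} \approx 1.6504 \cdot 10^{-5} - 1.1873 \cdot 10^{-9} i$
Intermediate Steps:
$b{\left(F \right)} = \sqrt{-46 + F}$ ($b{\left(F \right)} = \sqrt{-46 + F} + 0 = \sqrt{-46 + F}$)
$\frac{1}{b{\left(27 \right)} + 60592} = \frac{1}{\sqrt{-46 + 27} + 60592} = \frac{1}{\sqrt{-19} + 60592} = \frac{1}{i \sqrt{19} + 60592} = \frac{1}{60592 + i \sqrt{19}}$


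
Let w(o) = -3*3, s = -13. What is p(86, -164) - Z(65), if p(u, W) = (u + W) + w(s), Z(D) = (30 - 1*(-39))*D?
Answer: -4572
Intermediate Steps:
w(o) = -9
Z(D) = 69*D (Z(D) = (30 + 39)*D = 69*D)
p(u, W) = -9 + W + u (p(u, W) = (u + W) - 9 = (W + u) - 9 = -9 + W + u)
p(86, -164) - Z(65) = (-9 - 164 + 86) - 69*65 = -87 - 1*4485 = -87 - 4485 = -4572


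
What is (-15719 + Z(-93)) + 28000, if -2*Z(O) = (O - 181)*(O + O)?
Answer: -13201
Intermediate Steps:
Z(O) = -O*(-181 + O) (Z(O) = -(O - 181)*(O + O)/2 = -(-181 + O)*2*O/2 = -O*(-181 + O))
(-15719 + Z(-93)) + 28000 = (-15719 - 93*(181 - 1*(-93))) + 28000 = (-15719 - 93*(181 + 93)) + 28000 = (-15719 - 93*274) + 28000 = (-15719 - 25482) + 28000 = -41201 + 28000 = -13201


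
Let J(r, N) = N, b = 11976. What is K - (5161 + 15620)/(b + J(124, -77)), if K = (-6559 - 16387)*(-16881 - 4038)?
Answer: 5711607722445/11899 ≈ 4.8001e+8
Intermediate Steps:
K = 480007374 (K = -22946*(-20919) = 480007374)
K - (5161 + 15620)/(b + J(124, -77)) = 480007374 - (5161 + 15620)/(11976 - 77) = 480007374 - 20781/11899 = 5711607722445/11899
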